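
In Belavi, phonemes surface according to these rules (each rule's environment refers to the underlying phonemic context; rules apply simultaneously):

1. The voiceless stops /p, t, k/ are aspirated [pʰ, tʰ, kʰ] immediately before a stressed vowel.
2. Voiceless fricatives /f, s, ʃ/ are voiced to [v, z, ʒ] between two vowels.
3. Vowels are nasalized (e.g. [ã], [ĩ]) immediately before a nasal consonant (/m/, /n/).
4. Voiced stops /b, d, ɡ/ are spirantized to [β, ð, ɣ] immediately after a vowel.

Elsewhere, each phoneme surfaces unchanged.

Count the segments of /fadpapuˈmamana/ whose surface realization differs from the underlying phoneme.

Segments that undergo a rule: /d/ → [ð] (rule 4); /u/ → [ũ] (rule 3); /a/ → [ã] (rule 3); /a/ → [ã] (rule 3).
All other segments surface unchanged.

4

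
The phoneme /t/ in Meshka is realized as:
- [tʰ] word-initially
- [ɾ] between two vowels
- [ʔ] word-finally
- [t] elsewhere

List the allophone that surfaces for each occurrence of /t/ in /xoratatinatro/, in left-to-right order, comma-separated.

Occurrence 1 (position 5): between two vowels → [ɾ].
Occurrence 2 (position 7): between two vowels → [ɾ].
Occurrence 3 (position 11): no conditioning environment matches → elsewhere allophone [t].

[ɾ], [ɾ], [t]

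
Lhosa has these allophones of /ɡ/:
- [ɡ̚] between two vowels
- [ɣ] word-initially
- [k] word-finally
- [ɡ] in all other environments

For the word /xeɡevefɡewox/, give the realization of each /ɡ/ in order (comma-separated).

[ɡ̚], [ɡ]

Occurrence 1 (position 3): between two vowels → [ɡ̚].
Occurrence 2 (position 8): no conditioning environment matches → elsewhere allophone [ɡ].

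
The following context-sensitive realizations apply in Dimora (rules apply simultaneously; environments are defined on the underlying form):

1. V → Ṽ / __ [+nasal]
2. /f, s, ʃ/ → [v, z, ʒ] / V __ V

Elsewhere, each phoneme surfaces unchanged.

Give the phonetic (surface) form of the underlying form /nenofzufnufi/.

/n/ stays [n].
Rule 1 applies to /e/ (between /n/ and /n/: before a nasal consonant) → [ẽ].
/n/ (between /e/ and /o/): no rule targets it → [n].
/o/ (between /n/ and /f/) is in the target of rule 1 but the environment (before a nasal consonant) is not met → [o].
/f/ (between /o/ and /z/) fails the environment for rule 2, so it stays [f].
/z/ — not in any rule's target class → [z].
/u/ (between /z/ and /f/): rule 1 targets it, but not before a nasal consonant → unchanged [u].
/f/ (between /u/ and /n/) is in the target of rule 2 but the environment (between two vowels) is not met → [f].
/n/ stays [n].
/u/ (between /n/ and /f/): rule 1 targets it, but not before a nasal consonant → unchanged [u].
/f/ meets the environment for rule 2 (between two vowels) → [v].
/i/ (word-final) is in the target of rule 1 but the environment (before a nasal consonant) is not met → [i].

[nẽnofzufnuvi]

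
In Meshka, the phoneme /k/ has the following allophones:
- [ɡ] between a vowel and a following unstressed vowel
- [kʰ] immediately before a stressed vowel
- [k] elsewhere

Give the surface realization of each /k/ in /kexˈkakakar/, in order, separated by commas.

Occurrence 1 (position 1): no conditioning environment matches → elsewhere allophone [k].
Occurrence 2 (position 4): immediately before a stressed vowel → [kʰ].
Occurrence 3 (position 6): between a vowel and a following unstressed vowel → [ɡ].
Occurrence 4 (position 8): between a vowel and a following unstressed vowel → [ɡ].

[k], [kʰ], [ɡ], [ɡ]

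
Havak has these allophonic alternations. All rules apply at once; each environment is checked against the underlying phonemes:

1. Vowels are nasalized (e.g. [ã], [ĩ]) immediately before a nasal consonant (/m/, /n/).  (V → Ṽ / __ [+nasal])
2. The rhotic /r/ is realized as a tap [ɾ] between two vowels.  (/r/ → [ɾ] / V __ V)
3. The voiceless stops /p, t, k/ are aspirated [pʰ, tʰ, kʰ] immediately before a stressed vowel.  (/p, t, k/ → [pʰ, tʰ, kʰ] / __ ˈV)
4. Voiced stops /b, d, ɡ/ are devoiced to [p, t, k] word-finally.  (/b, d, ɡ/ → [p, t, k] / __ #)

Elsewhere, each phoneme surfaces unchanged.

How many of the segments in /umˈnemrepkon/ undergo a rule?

3

Segments that undergo a rule: /u/ → [ũ] (rule 1); /e/ → [ẽ] (rule 1); /o/ → [õ] (rule 1).
All other segments surface unchanged.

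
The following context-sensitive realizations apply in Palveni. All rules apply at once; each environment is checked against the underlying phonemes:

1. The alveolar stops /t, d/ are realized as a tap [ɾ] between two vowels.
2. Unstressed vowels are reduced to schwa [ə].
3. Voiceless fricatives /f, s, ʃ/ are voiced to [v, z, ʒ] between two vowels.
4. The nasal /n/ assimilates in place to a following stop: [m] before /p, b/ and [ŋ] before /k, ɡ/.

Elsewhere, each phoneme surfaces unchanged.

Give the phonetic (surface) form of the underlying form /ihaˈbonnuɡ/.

[əhəˈbonnəɡ]

/i/ meets the environment for rule 2 (in an unstressed syllable) → [ə].
/h/ (between /i/ and /a/): no rule targets it → [h].
/a/ meets the environment for rule 2 (in an unstressed syllable) → [ə].
/b/ — not in any rule's target class → [b].
/o/ — between /b/ and /n/; rule 2 does not apply here → [o].
/n/ — between /o/ and /n/; rule 4 does not apply here → [n].
/n/ — between /n/ and /u/; rule 4 does not apply here → [n].
Rule 2 applies to /u/ (between /n/ and /ɡ/: in an unstressed syllable) → [ə].
/ɡ/ — not in any rule's target class → [ɡ].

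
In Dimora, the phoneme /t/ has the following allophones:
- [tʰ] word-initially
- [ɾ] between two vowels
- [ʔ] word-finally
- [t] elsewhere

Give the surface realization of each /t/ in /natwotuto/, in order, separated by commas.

Occurrence 1 (position 3): no conditioning environment matches → elsewhere allophone [t].
Occurrence 2 (position 6): between two vowels → [ɾ].
Occurrence 3 (position 8): between two vowels → [ɾ].

[t], [ɾ], [ɾ]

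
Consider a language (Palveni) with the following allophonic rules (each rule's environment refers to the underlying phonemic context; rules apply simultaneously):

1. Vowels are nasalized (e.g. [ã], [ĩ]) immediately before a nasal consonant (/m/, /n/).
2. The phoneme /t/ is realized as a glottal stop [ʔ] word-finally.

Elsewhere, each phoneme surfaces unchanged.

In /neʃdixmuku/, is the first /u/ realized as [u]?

Yes

/u/ (between /m/ and /k/) fails the environment for rule 1, so it stays [u].
The actual realization is [u], which matches [u].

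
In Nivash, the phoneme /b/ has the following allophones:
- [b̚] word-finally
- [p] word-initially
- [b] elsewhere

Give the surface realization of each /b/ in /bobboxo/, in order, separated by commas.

Occurrence 1 (position 1): word-initially → [p].
Occurrence 2 (position 3): no conditioning environment matches → elsewhere allophone [b].
Occurrence 3 (position 4): no conditioning environment matches → elsewhere allophone [b].

[p], [b], [b]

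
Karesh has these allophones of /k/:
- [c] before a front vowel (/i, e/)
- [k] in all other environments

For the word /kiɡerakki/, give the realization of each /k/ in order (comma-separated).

Occurrence 1 (position 1): before a front vowel (/i, e/) → [c].
Occurrence 2 (position 7): no conditioning environment matches → elsewhere allophone [k].
Occurrence 3 (position 8): before a front vowel (/i, e/) → [c].

[c], [k], [c]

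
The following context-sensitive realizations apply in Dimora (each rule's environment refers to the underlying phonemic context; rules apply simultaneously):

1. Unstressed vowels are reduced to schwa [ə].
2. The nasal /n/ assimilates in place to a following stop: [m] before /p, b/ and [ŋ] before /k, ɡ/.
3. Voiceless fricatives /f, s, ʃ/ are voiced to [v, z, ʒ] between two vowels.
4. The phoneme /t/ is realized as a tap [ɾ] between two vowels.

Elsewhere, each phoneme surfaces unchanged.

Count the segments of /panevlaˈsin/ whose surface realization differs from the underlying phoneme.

Segments that undergo a rule: /a/ → [ə] (rule 1); /e/ → [ə] (rule 1); /a/ → [ə] (rule 1); /s/ → [z] (rule 3).
All other segments surface unchanged.

4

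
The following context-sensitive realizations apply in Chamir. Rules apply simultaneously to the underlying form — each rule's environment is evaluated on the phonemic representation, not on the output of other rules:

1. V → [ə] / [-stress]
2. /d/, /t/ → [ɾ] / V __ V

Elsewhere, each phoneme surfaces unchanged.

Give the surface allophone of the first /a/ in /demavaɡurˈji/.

Rule 1 applies to /a/ (between /m/ and /v/: in an unstressed syllable) → [ə].

[ə]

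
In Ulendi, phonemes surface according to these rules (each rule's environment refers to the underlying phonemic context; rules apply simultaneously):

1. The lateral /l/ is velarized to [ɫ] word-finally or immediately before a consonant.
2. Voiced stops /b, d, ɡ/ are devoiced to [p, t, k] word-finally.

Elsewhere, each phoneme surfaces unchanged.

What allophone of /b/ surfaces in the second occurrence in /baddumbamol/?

[b]

/b/ — between /m/ and /a/; rule 2 does not apply here → [b].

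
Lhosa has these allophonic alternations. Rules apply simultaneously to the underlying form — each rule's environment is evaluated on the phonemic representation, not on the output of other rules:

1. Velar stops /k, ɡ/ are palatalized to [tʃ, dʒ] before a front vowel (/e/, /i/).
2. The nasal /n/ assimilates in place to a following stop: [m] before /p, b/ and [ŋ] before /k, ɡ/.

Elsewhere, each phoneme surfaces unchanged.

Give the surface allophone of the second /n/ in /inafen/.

[n]

/n/ (word-final): rule 2 targets it, but not before a labial or velar stop → unchanged [n].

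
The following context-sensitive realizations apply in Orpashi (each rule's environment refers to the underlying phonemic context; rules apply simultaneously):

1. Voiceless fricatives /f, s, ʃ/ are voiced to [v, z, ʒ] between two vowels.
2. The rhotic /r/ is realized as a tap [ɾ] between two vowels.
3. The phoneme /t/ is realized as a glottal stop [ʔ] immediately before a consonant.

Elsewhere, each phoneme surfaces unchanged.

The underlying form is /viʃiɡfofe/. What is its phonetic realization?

/v/ (word-initial): no rule targets it → [v].
/i/ (between /v/ and /ʃ/) is unaffected → [i].
/ʃ/ (between /i/ and /i/): between two vowels, so rule 1 applies → [ʒ].
/i/ (between /ʃ/ and /ɡ/) is unaffected → [i].
/ɡ/ — not in any rule's target class → [ɡ].
/f/ (between /ɡ/ and /o/): rule 1 targets it, but not between two vowels → unchanged [f].
/o/ stays [o].
/f/ (between /o/ and /e/): between two vowels, so rule 1 applies → [v].
/e/ (word-final) is unaffected → [e].

[viʒiɡfove]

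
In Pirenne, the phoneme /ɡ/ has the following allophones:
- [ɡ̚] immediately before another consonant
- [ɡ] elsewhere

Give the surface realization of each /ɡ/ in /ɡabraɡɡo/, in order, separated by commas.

Occurrence 1 (position 1): no conditioning environment matches → elsewhere allophone [ɡ].
Occurrence 2 (position 6): immediately before another consonant → [ɡ̚].
Occurrence 3 (position 7): no conditioning environment matches → elsewhere allophone [ɡ].

[ɡ], [ɡ̚], [ɡ]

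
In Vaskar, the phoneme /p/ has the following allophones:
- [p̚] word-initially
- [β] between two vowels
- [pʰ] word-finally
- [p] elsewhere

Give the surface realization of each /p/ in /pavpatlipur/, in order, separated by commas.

Occurrence 1 (position 1): word-initially → [p̚].
Occurrence 2 (position 4): no conditioning environment matches → elsewhere allophone [p].
Occurrence 3 (position 9): between two vowels → [β].

[p̚], [p], [β]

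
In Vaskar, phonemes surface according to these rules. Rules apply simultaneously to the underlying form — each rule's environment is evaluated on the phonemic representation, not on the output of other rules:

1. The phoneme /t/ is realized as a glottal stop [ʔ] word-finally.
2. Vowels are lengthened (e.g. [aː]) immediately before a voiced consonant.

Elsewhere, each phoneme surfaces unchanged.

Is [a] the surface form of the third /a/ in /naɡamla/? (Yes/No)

/a/ — word-final; rule 2 does not apply here → [a].
The actual realization is [a], which matches [a].

Yes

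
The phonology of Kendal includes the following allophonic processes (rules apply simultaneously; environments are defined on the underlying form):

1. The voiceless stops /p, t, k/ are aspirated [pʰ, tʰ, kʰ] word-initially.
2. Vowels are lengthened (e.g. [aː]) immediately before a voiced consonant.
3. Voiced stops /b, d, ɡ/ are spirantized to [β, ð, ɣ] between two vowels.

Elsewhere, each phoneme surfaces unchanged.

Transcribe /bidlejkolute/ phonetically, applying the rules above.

[biːdleːjkoːlute]

/b/ (word-initial) fails the environment for rule 3, so it stays [b].
/i/ — between /b/ and /d/, before a voiced consonant — surfaces as [iː] (rule 2).
/d/ — between /i/ and /l/; rule 3 does not apply here → [d].
/l/ — not in any rule's target class → [l].
Rule 2 applies to /e/ (between /l/ and /j/: before a voiced consonant) → [eː].
/j/ stays [j].
/k/ (between /j/ and /o/) fails the environment for rule 1, so it stays [k].
Rule 2 applies to /o/ (between /k/ and /l/: before a voiced consonant) → [oː].
/l/ (between /o/ and /u/) is unaffected → [l].
/u/ (between /l/ and /t/) fails the environment for rule 2, so it stays [u].
/t/ — between /u/ and /e/; rule 1 does not apply here → [t].
/e/ (word-final): rule 2 targets it, but not before a voiced consonant → unchanged [e].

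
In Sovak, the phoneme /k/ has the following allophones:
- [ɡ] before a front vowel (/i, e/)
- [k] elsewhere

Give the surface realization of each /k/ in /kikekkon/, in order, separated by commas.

Occurrence 1 (position 1): before a front vowel (/i, e/) → [ɡ].
Occurrence 2 (position 3): before a front vowel (/i, e/) → [ɡ].
Occurrence 3 (position 5): no conditioning environment matches → elsewhere allophone [k].
Occurrence 4 (position 6): no conditioning environment matches → elsewhere allophone [k].

[ɡ], [ɡ], [k], [k]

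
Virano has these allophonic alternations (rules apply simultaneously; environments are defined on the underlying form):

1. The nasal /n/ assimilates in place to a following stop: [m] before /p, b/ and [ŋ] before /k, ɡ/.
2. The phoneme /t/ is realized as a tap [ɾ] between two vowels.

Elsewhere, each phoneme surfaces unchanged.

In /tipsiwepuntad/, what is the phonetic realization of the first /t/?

[t]

/t/ — word-initial; rule 2 does not apply here → [t].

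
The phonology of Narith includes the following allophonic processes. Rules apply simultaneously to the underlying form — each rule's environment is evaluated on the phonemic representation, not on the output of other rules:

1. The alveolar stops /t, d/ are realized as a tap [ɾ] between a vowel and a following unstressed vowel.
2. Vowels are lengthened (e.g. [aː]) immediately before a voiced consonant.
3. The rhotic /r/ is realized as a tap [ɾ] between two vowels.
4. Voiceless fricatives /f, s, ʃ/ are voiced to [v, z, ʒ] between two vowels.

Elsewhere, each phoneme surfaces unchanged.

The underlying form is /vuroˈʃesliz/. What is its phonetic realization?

/v/ (word-initial) is unaffected → [v].
Rule 2 applies to /u/ (between /v/ and /r/: before a voiced consonant) → [uː].
/r/ — between /u/ and /o/, between two vowels — surfaces as [ɾ] (rule 3).
/o/ — between /r/ and /ʃ/; rule 2 does not apply here → [o].
Rule 4 applies to /ʃ/ (between /o/ and /e/: between two vowels) → [ʒ].
/e/ — between /ʃ/ and /s/; rule 2 does not apply here → [e].
/s/ — between /e/ and /l/; rule 4 does not apply here → [s].
/l/ — not in any rule's target class → [l].
Rule 2 applies to /i/ (between /l/ and /z/: before a voiced consonant) → [iː].
/z/ (word-final) is unaffected → [z].

[vuːɾoˈʒesliːz]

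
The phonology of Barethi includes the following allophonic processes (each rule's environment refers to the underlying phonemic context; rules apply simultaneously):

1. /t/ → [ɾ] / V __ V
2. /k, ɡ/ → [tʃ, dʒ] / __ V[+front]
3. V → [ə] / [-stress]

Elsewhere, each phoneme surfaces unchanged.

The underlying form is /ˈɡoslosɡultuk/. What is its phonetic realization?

/ɡ/ (word-initial): rule 2 targets it, but not before a front vowel → unchanged [ɡ].
/o/ (between /ɡ/ and /s/) fails the environment for rule 3, so it stays [o].
/s/ stays [s].
/l/ (between /s/ and /o/): no rule targets it → [l].
/o/ meets the environment for rule 3 (in an unstressed syllable) → [ə].
/s/ (between /o/ and /ɡ/) is unaffected → [s].
/ɡ/ — between /s/ and /u/; rule 2 does not apply here → [ɡ].
/u/ meets the environment for rule 3 (in an unstressed syllable) → [ə].
/l/ stays [l].
/t/ — between /l/ and /u/; rule 1 does not apply here → [t].
/u/ (between /t/ and /k/): in an unstressed syllable, so rule 3 applies → [ə].
/k/ (word-final) fails the environment for rule 2, so it stays [k].

[ˈɡosləsɡəltək]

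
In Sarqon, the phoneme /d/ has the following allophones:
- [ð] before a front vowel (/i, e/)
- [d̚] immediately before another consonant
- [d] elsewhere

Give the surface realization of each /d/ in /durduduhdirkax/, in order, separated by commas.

[d], [d], [d], [ð]

Occurrence 1 (position 1): no conditioning environment matches → elsewhere allophone [d].
Occurrence 2 (position 4): no conditioning environment matches → elsewhere allophone [d].
Occurrence 3 (position 6): no conditioning environment matches → elsewhere allophone [d].
Occurrence 4 (position 9): before a front vowel (/i, e/) → [ð].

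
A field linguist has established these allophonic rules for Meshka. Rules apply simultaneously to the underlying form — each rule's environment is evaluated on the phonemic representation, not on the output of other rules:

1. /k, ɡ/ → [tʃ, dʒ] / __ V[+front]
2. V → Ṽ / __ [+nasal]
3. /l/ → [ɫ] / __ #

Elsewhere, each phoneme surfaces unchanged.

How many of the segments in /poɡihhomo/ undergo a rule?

Segments that undergo a rule: /ɡ/ → [dʒ] (rule 1); /o/ → [õ] (rule 2).
All other segments surface unchanged.

2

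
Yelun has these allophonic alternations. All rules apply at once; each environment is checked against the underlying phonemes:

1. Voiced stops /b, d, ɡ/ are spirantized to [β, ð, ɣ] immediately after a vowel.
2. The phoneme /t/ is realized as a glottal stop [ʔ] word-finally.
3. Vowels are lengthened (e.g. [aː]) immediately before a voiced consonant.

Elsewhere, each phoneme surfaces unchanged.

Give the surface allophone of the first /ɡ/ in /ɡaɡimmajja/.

/ɡ/ (word-initial): rule 1 targets it, but not immediately after a vowel → unchanged [ɡ].

[ɡ]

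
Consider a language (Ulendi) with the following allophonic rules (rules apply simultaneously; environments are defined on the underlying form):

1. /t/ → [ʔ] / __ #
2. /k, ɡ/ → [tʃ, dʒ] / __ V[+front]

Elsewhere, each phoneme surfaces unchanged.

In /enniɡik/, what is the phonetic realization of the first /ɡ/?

[dʒ]

/ɡ/ meets the environment for rule 2 (before a front vowel) → [dʒ].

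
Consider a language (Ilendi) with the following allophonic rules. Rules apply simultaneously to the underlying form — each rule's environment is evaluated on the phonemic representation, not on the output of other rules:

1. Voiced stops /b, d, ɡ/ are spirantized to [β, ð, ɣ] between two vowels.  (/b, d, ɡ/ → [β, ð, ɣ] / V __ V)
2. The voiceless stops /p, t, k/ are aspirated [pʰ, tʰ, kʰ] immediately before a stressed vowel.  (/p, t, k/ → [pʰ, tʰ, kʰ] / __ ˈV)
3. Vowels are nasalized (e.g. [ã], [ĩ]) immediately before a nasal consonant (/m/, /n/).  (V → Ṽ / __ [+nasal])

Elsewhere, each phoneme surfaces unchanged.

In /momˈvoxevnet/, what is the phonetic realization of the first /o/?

/o/ (between /m/ and /m/): before a nasal consonant, so rule 3 applies → [õ].

[õ]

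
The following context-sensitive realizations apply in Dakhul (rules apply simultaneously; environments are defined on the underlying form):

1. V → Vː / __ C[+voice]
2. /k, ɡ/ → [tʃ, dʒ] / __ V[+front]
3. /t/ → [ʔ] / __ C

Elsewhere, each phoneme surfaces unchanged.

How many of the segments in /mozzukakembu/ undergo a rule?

3

Segments that undergo a rule: /o/ → [oː] (rule 1); /k/ → [tʃ] (rule 2); /e/ → [eː] (rule 1).
All other segments surface unchanged.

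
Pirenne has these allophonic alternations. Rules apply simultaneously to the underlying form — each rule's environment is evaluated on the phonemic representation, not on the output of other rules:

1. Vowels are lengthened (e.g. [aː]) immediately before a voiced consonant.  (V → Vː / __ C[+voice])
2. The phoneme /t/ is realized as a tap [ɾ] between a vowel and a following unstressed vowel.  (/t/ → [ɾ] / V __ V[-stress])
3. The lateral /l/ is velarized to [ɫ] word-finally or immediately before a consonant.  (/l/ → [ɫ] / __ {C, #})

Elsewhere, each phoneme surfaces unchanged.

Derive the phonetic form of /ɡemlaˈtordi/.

[ɡeːmlaˈtoːrdi]

/e/ (between /ɡ/ and /m/) occurs before a voiced consonant → [eː] by rule 1.
/l/ (between /m/ and /a/) fails the environment for rule 3, so it stays [l].
/a/ — between /l/ and /t/; rule 1 does not apply here → [a].
/t/ (between /a/ and /o/) is in the target of rule 2 but the environment (between a vowel and a following unstressed vowel) is not met → [t].
/o/ (between /t/ and /r/): before a voiced consonant, so rule 1 applies → [oː].
/i/ — word-final; rule 1 does not apply here → [i].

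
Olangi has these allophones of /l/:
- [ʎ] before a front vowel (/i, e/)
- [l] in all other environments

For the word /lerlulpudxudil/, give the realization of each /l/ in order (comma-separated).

[ʎ], [l], [l], [l]

Occurrence 1 (position 1): before a front vowel (/i, e/) → [ʎ].
Occurrence 2 (position 4): no conditioning environment matches → elsewhere allophone [l].
Occurrence 3 (position 6): no conditioning environment matches → elsewhere allophone [l].
Occurrence 4 (position 14): no conditioning environment matches → elsewhere allophone [l].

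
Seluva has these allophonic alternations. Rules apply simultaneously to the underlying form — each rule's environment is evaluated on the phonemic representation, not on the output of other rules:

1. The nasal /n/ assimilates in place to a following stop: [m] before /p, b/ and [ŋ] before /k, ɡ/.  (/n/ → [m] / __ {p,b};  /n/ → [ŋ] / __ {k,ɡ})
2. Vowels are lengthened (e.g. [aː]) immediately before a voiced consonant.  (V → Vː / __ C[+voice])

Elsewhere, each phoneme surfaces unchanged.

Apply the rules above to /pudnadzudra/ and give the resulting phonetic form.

[puːdnaːdzuːdra]

/p/ stays [p].
/u/ (between /p/ and /d/) occurs before a voiced consonant → [uː] by rule 2.
/d/ — not in any rule's target class → [d].
/n/ (between /d/ and /a/): rule 1 targets it, but not before a labial or velar stop → unchanged [n].
/a/ meets the environment for rule 2 (before a voiced consonant) → [aː].
/d/ — not in any rule's target class → [d].
/z/ stays [z].
/u/ meets the environment for rule 2 (before a voiced consonant) → [uː].
/d/ (between /u/ and /r/): no rule targets it → [d].
/r/ (between /d/ and /a/) is unaffected → [r].
/a/ — word-final; rule 2 does not apply here → [a].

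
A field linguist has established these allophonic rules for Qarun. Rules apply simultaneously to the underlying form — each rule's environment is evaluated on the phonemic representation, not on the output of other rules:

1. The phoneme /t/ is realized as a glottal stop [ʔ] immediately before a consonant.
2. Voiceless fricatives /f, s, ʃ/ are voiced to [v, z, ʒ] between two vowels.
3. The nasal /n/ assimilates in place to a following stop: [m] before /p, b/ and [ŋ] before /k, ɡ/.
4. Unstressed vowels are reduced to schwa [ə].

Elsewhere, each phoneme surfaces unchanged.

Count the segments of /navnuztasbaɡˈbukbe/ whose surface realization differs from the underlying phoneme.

Segments that undergo a rule: /a/ → [ə] (rule 4); /u/ → [ə] (rule 4); /a/ → [ə] (rule 4); /a/ → [ə] (rule 4); /e/ → [ə] (rule 4).
All other segments surface unchanged.

5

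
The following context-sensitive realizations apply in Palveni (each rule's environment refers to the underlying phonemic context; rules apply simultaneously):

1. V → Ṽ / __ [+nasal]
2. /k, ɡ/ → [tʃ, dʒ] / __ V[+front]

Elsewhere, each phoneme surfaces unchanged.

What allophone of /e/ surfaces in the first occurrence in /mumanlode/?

[e]

/e/ (word-final) fails the environment for rule 1, so it stays [e].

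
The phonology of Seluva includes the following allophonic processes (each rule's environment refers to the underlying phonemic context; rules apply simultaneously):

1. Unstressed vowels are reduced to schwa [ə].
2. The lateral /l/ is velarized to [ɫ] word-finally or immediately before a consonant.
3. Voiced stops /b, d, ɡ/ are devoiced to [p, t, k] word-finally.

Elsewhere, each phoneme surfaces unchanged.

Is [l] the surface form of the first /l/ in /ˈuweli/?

/l/ (between /e/ and /i/) fails the environment for rule 2, so it stays [l].
The actual realization is [l], which matches [l].

Yes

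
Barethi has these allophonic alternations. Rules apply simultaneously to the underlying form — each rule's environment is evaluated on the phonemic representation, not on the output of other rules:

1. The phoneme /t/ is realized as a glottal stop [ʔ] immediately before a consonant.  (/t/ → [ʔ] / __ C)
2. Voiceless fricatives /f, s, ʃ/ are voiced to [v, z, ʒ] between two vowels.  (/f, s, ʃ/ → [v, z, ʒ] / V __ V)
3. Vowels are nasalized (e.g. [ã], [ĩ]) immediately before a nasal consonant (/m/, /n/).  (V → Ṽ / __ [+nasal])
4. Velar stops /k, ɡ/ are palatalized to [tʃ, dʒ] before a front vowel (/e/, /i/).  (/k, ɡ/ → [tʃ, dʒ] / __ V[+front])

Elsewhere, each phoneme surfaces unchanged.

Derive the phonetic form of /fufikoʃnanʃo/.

[fuvikoʃnãnʃo]

/f/ (word-initial) fails the environment for rule 2, so it stays [f].
/u/ (between /f/ and /f/) is in the target of rule 3 but the environment (before a nasal consonant) is not met → [u].
/f/ (between /u/ and /i/): between two vowels, so rule 2 applies → [v].
/i/ (between /f/ and /k/): rule 3 targets it, but not before a nasal consonant → unchanged [i].
/k/ (between /i/ and /o/): rule 4 targets it, but not before a front vowel → unchanged [k].
/o/ (between /k/ and /ʃ/) is in the target of rule 3 but the environment (before a nasal consonant) is not met → [o].
/ʃ/ (between /o/ and /n/) is in the target of rule 2 but the environment (between two vowels) is not met → [ʃ].
/n/ stays [n].
/a/ (between /n/ and /n/): before a nasal consonant, so rule 3 applies → [ã].
/n/ — not in any rule's target class → [n].
/ʃ/ (between /n/ and /o/) is in the target of rule 2 but the environment (between two vowels) is not met → [ʃ].
/o/ (word-final) fails the environment for rule 3, so it stays [o].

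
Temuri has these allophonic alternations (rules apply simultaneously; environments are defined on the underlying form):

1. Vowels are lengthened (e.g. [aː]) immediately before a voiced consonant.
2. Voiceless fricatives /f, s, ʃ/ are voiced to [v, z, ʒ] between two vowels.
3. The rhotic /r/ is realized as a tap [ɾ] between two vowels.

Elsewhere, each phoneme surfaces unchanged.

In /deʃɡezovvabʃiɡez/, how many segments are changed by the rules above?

Segments that undergo a rule: /e/ → [eː] (rule 1); /o/ → [oː] (rule 1); /a/ → [aː] (rule 1); /i/ → [iː] (rule 1); /e/ → [eː] (rule 1).
All other segments surface unchanged.

5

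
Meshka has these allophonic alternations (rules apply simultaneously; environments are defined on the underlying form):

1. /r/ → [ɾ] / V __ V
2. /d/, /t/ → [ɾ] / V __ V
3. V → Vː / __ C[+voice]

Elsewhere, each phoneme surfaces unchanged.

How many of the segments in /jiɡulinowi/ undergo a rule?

4

Segments that undergo a rule: /i/ → [iː] (rule 3); /u/ → [uː] (rule 3); /i/ → [iː] (rule 3); /o/ → [oː] (rule 3).
All other segments surface unchanged.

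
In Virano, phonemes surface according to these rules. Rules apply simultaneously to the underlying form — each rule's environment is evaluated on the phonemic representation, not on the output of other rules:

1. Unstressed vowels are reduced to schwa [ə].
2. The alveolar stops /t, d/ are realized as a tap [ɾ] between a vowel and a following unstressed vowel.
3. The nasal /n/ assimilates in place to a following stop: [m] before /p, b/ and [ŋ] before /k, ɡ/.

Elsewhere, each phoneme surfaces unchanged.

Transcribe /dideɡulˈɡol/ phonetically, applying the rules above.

[dəɾəɡəlˈɡol]

/d/ (word-initial) fails the environment for rule 2, so it stays [d].
Rule 1 applies to /i/ (between /d/ and /d/: in an unstressed syllable) → [ə].
/d/ — between /i/ and /e/, between a vowel and a following unstressed vowel — surfaces as [ɾ] (rule 2).
Rule 1 applies to /e/ (between /d/ and /ɡ/: in an unstressed syllable) → [ə].
/ɡ/ — not in any rule's target class → [ɡ].
/u/ — between /ɡ/ and /l/, in an unstressed syllable — surfaces as [ə] (rule 1).
/l/ stays [l].
/ɡ/ (between /l/ and /o/) is unaffected → [ɡ].
/o/ (between /ɡ/ and /l/) is in the target of rule 1 but the environment (in an unstressed syllable) is not met → [o].
/l/ (word-final): no rule targets it → [l].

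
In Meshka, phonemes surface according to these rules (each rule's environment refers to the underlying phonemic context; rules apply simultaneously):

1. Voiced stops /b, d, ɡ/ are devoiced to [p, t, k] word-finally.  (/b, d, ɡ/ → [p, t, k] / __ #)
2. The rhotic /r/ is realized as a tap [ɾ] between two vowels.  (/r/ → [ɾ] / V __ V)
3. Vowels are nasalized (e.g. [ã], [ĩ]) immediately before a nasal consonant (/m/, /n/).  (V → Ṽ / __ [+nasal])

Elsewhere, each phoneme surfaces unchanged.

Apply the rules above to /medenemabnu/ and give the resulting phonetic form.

/m/ (word-initial) is unaffected → [m].
/e/ (between /m/ and /d/) fails the environment for rule 3, so it stays [e].
/d/ (between /e/ and /e/): rule 1 targets it, but not word-finally → unchanged [d].
/e/ (between /d/ and /n/): before a nasal consonant, so rule 3 applies → [ẽ].
/n/ stays [n].
/e/ — between /n/ and /m/, before a nasal consonant — surfaces as [ẽ] (rule 3).
/m/ (between /e/ and /a/): no rule targets it → [m].
/a/ (between /m/ and /b/): rule 3 targets it, but not before a nasal consonant → unchanged [a].
/b/ — between /a/ and /n/; rule 1 does not apply here → [b].
/n/ (between /b/ and /u/): no rule targets it → [n].
/u/ — word-final; rule 3 does not apply here → [u].

[medẽnẽmabnu]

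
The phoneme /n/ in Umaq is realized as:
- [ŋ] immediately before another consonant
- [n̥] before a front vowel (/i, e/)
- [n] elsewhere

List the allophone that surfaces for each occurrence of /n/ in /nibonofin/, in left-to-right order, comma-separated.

[n̥], [n], [n]

Occurrence 1 (position 1): before a front vowel (/i, e/) → [n̥].
Occurrence 2 (position 5): no conditioning environment matches → elsewhere allophone [n].
Occurrence 3 (position 9): no conditioning environment matches → elsewhere allophone [n].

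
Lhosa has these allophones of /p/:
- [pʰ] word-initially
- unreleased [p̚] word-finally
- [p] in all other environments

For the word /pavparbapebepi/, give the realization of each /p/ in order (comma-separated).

[pʰ], [p], [p], [p]

Occurrence 1 (position 1): word-initially → [pʰ].
Occurrence 2 (position 4): no conditioning environment matches → elsewhere allophone [p].
Occurrence 3 (position 9): no conditioning environment matches → elsewhere allophone [p].
Occurrence 4 (position 13): no conditioning environment matches → elsewhere allophone [p].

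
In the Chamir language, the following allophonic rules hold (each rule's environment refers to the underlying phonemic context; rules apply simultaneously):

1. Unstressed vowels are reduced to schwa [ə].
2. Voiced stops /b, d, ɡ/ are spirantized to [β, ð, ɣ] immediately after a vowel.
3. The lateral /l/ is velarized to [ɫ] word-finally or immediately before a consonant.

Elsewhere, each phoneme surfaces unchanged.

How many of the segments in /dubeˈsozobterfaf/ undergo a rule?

7

Segments that undergo a rule: /u/ → [ə] (rule 1); /b/ → [β] (rule 2); /e/ → [ə] (rule 1); /o/ → [ə] (rule 1); /b/ → [β] (rule 2); /e/ → [ə] (rule 1); /a/ → [ə] (rule 1).
All other segments surface unchanged.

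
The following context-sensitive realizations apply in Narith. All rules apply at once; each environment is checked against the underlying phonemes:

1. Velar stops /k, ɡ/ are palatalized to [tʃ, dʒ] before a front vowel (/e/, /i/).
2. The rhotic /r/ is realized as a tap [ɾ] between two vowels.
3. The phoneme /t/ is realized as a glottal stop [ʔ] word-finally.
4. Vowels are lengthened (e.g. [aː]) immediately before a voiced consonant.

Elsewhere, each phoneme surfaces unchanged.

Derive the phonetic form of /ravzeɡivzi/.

/r/ (word-initial): rule 2 targets it, but not between two vowels → unchanged [r].
Rule 4 applies to /a/ (between /r/ and /v/: before a voiced consonant) → [aː].
/v/ stays [v].
/z/ — not in any rule's target class → [z].
/e/ — between /z/ and /ɡ/, before a voiced consonant — surfaces as [eː] (rule 4).
/ɡ/ — between /e/ and /i/, before a front vowel — surfaces as [dʒ] (rule 1).
/i/ meets the environment for rule 4 (before a voiced consonant) → [iː].
/v/ (between /i/ and /z/) is unaffected → [v].
/z/ (between /v/ and /i/): no rule targets it → [z].
/i/ (word-final): rule 4 targets it, but not before a voiced consonant → unchanged [i].

[raːvzeːdʒiːvzi]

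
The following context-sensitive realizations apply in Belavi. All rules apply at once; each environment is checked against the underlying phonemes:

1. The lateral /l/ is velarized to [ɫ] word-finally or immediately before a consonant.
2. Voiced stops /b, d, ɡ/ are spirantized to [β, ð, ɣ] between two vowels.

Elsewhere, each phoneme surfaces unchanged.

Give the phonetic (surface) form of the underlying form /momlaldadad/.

/m/ (word-initial) is unaffected → [m].
/o/ (between /m/ and /m/): no rule targets it → [o].
/m/ stays [m].
/l/ (between /m/ and /a/) fails the environment for rule 1, so it stays [l].
/a/ stays [a].
/l/ meets the environment for rule 1 (word-finally or immediately before a consonant) → [ɫ].
/d/ (between /l/ and /a/): rule 2 targets it, but not between two vowels → unchanged [d].
/a/ (between /d/ and /d/): no rule targets it → [a].
/d/ meets the environment for rule 2 (between two vowels) → [ð].
/a/ — not in any rule's target class → [a].
/d/ (word-final): rule 2 targets it, but not between two vowels → unchanged [d].

[momlaɫdaðad]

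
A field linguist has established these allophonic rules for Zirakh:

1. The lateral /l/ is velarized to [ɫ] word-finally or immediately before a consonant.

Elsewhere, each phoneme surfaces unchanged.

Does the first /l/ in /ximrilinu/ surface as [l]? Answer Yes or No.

/l/ (between /i/ and /i/): rule 1 targets it, but not word-finally or immediately before a consonant → unchanged [l].
The actual realization is [l], which matches [l].

Yes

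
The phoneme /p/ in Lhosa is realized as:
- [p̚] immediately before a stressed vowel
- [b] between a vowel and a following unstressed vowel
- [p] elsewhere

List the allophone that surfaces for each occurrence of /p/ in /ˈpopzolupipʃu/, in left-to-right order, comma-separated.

[p̚], [p], [b], [p]

Occurrence 1 (position 1): immediately before a stressed vowel → [p̚].
Occurrence 2 (position 3): no conditioning environment matches → elsewhere allophone [p].
Occurrence 3 (position 8): between a vowel and a following unstressed vowel → [b].
Occurrence 4 (position 10): no conditioning environment matches → elsewhere allophone [p].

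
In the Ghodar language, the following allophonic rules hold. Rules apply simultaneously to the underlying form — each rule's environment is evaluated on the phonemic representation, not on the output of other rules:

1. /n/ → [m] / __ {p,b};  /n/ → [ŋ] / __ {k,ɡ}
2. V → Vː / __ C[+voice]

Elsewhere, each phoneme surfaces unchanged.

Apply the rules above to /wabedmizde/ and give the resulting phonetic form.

[waːbeːdmiːzde]

/w/ (word-initial) is unaffected → [w].
/a/ meets the environment for rule 2 (before a voiced consonant) → [aː].
/b/ (between /a/ and /e/): no rule targets it → [b].
/e/ meets the environment for rule 2 (before a voiced consonant) → [eː].
/d/ (between /e/ and /m/) is unaffected → [d].
/m/ — not in any rule's target class → [m].
/i/ — between /m/ and /z/, before a voiced consonant — surfaces as [iː] (rule 2).
/z/ stays [z].
/d/ stays [d].
/e/ (word-final) fails the environment for rule 2, so it stays [e].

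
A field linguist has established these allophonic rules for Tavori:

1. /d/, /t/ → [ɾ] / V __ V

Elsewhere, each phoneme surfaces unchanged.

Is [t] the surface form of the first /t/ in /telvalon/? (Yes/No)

/t/ — word-initial; rule 1 does not apply here → [t].
The actual realization is [t], which matches [t].

Yes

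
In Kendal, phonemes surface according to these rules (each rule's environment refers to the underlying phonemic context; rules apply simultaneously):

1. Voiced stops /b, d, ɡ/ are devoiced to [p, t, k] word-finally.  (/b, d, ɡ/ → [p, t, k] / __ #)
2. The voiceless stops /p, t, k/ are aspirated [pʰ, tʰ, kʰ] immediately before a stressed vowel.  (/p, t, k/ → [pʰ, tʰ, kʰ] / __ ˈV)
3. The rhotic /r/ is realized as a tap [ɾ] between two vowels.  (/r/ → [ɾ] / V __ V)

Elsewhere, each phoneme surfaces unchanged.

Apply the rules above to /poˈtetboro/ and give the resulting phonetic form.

[poˈtʰetboɾo]

/p/ (word-initial) fails the environment for rule 2, so it stays [p].
Rule 2 applies to /t/ (between /o/ and /e/: immediately before a stressed vowel) → [tʰ].
/t/ (between /e/ and /b/) fails the environment for rule 2, so it stays [t].
/b/ (between /t/ and /o/) is in the target of rule 1 but the environment (word-finally) is not met → [b].
/r/ (between /o/ and /o/) occurs between two vowels → [ɾ] by rule 3.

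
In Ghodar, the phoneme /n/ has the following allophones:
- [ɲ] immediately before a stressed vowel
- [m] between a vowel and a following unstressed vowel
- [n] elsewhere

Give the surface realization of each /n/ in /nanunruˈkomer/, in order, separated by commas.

Occurrence 1 (position 1): no conditioning environment matches → elsewhere allophone [n].
Occurrence 2 (position 3): between a vowel and a following unstressed vowel → [m].
Occurrence 3 (position 5): no conditioning environment matches → elsewhere allophone [n].

[n], [m], [n]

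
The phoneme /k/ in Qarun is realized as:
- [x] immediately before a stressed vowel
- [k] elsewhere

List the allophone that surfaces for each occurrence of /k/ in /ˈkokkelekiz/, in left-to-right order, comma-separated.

Occurrence 1 (position 1): immediately before a stressed vowel → [x].
Occurrence 2 (position 3): no conditioning environment matches → elsewhere allophone [k].
Occurrence 3 (position 4): no conditioning environment matches → elsewhere allophone [k].
Occurrence 4 (position 8): no conditioning environment matches → elsewhere allophone [k].

[x], [k], [k], [k]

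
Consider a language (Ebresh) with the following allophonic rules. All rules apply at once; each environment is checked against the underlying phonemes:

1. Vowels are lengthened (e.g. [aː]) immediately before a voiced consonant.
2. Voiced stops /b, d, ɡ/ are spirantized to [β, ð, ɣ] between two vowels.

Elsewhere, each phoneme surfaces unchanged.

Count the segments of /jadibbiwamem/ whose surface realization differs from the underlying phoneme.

6

Segments that undergo a rule: /a/ → [aː] (rule 1); /d/ → [ð] (rule 2); /i/ → [iː] (rule 1); /i/ → [iː] (rule 1); /a/ → [aː] (rule 1); /e/ → [eː] (rule 1).
All other segments surface unchanged.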